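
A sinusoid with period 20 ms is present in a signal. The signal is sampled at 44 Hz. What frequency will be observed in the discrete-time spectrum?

T = 20 ms → f = 1/T = 50 Hz.
50 Hz mod fs = 6 Hz.
6 Hz ≤ fs/2 = 22 Hz, appears at 6 Hz.

6 Hz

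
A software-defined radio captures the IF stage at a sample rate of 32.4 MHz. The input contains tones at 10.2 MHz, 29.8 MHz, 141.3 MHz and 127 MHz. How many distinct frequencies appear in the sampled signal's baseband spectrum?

fs/2 = 16.2 MHz.
10.2 MHz ≤ fs/2 = 16.2 MHz, passes unchanged.
29.8 MHz > fs/2 = 16.2 MHz, folds to fs − 29.8 MHz = 2.6 MHz.
141.3 MHz mod fs = 11.7 MHz.
11.7 MHz ≤ fs/2 = 16.2 MHz, appears at 11.7 MHz.
127 MHz mod fs = 29.8 MHz.
29.8 MHz > fs/2 = 16.2 MHz, folds to fs − 29.8 MHz = 2.6 MHz.
Distinct values: {2.6 MHz, 10.2 MHz, 11.7 MHz} → 3.

3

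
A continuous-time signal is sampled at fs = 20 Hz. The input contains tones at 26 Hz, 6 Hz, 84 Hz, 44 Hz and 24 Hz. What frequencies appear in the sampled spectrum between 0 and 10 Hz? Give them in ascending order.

fs/2 = 10 Hz.
26 Hz mod fs = 6 Hz.
6 Hz ≤ fs/2 = 10 Hz, appears at 6 Hz.
6 Hz ≤ fs/2 = 10 Hz, passes unchanged.
84 Hz mod fs = 4 Hz.
4 Hz ≤ fs/2 = 10 Hz, appears at 4 Hz.
44 Hz mod fs = 4 Hz.
4 Hz ≤ fs/2 = 10 Hz, appears at 4 Hz.
24 Hz mod fs = 4 Hz.
4 Hz ≤ fs/2 = 10 Hz, appears at 4 Hz.
Distinct values: {4 Hz, 6 Hz}.

4 Hz, 6 Hz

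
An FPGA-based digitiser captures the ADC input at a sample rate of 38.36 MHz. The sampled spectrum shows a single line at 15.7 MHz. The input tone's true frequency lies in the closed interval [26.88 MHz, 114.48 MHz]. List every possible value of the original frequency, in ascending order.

Frequencies that alias to 15.7 MHz are k·fs ± 15.7 MHz for integer k ≥ 0.
k=0: 15.7 MHz.
k=1: 22.66 MHz, 54.06 MHz.
k=2: 61.02 MHz, 92.42 MHz.
k=3: 99.38 MHz, 130.78 MHz.
k=4: 137.74 MHz, 169.14 MHz.
Within [26.88 MHz, 114.48 MHz]: 54.06 MHz, 61.02 MHz, 92.42 MHz, 99.38 MHz.

54.06 MHz, 61.02 MHz, 92.42 MHz, 99.38 MHz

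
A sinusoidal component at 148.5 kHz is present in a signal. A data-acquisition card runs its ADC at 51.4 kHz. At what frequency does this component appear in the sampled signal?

5.7 kHz

148.5 kHz mod fs = 45.7 kHz.
45.7 kHz > fs/2 = 25.7 kHz, folds to fs − 45.7 kHz = 5.7 kHz.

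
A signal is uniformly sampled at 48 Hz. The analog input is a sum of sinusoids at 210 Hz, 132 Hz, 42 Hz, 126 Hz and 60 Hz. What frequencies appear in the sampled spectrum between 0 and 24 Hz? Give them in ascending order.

fs/2 = 24 Hz.
210 Hz mod fs = 18 Hz.
18 Hz ≤ fs/2 = 24 Hz, appears at 18 Hz.
132 Hz mod fs = 36 Hz.
36 Hz > fs/2 = 24 Hz, folds to fs − 36 Hz = 12 Hz.
42 Hz > fs/2 = 24 Hz, folds to fs − 42 Hz = 6 Hz.
126 Hz mod fs = 30 Hz.
30 Hz > fs/2 = 24 Hz, folds to fs − 30 Hz = 18 Hz.
60 Hz mod fs = 12 Hz.
12 Hz ≤ fs/2 = 24 Hz, appears at 12 Hz.
Distinct values: {6 Hz, 12 Hz, 18 Hz}.

6 Hz, 12 Hz, 18 Hz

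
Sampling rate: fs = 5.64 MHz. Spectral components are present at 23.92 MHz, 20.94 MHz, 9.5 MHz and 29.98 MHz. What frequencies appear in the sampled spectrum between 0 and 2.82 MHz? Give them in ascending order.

1.36 MHz, 1.62 MHz, 1.78 MHz

fs/2 = 2.82 MHz.
23.92 MHz mod fs = 1.36 MHz.
1.36 MHz ≤ fs/2 = 2.82 MHz, appears at 1.36 MHz.
20.94 MHz mod fs = 4.02 MHz.
4.02 MHz > fs/2 = 2.82 MHz, folds to fs − 4.02 MHz = 1.62 MHz.
9.5 MHz mod fs = 3.86 MHz.
3.86 MHz > fs/2 = 2.82 MHz, folds to fs − 3.86 MHz = 1.78 MHz.
29.98 MHz mod fs = 1.78 MHz.
1.78 MHz ≤ fs/2 = 2.82 MHz, appears at 1.78 MHz.
Distinct values: {1.36 MHz, 1.62 MHz, 1.78 MHz}.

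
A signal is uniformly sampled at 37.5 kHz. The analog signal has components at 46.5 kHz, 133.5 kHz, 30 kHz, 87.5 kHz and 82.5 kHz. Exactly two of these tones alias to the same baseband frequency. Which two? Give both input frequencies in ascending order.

30 kHz, 82.5 kHz

fs/2 = 18.75 kHz.
46.5 kHz mod fs = 9 kHz.
9 kHz ≤ fs/2 = 18.75 kHz, appears at 9 kHz.
133.5 kHz mod fs = 21 kHz.
21 kHz > fs/2 = 18.75 kHz, folds to fs − 21 kHz = 16.5 kHz.
30 kHz > fs/2 = 18.75 kHz, folds to fs − 30 kHz = 7.5 kHz.
87.5 kHz mod fs = 12.5 kHz.
12.5 kHz ≤ fs/2 = 18.75 kHz, appears at 12.5 kHz.
82.5 kHz mod fs = 7.5 kHz.
7.5 kHz ≤ fs/2 = 18.75 kHz, appears at 7.5 kHz.
30 kHz and 82.5 kHz both map to 7.5 kHz.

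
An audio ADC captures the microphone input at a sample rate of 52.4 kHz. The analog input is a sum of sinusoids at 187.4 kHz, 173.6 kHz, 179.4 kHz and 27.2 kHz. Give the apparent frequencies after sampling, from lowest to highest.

16.4 kHz, 22.2 kHz, 25.2 kHz

fs/2 = 26.2 kHz.
187.4 kHz mod fs = 30.2 kHz.
30.2 kHz > fs/2 = 26.2 kHz, folds to fs − 30.2 kHz = 22.2 kHz.
173.6 kHz mod fs = 16.4 kHz.
16.4 kHz ≤ fs/2 = 26.2 kHz, appears at 16.4 kHz.
179.4 kHz mod fs = 22.2 kHz.
22.2 kHz ≤ fs/2 = 26.2 kHz, appears at 22.2 kHz.
27.2 kHz > fs/2 = 26.2 kHz, folds to fs − 27.2 kHz = 25.2 kHz.
Distinct values: {16.4 kHz, 22.2 kHz, 25.2 kHz}.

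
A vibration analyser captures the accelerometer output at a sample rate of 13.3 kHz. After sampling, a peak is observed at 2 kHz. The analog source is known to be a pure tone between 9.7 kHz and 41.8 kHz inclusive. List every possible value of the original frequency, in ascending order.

Frequencies that alias to 2 kHz are k·fs ± 2 kHz for integer k ≥ 0.
k=0: 2 kHz.
k=1: 11.3 kHz, 15.3 kHz.
k=2: 24.6 kHz, 28.6 kHz.
k=3: 37.9 kHz, 41.9 kHz.
k=4: 51.2 kHz, 55.2 kHz.
Within [9.7 kHz, 41.8 kHz]: 11.3 kHz, 15.3 kHz, 24.6 kHz, 28.6 kHz, 37.9 kHz.

11.3 kHz, 15.3 kHz, 24.6 kHz, 28.6 kHz, 37.9 kHz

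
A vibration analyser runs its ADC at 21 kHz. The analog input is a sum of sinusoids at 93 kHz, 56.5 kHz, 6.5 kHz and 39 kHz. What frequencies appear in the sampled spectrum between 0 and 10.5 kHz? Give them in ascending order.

fs/2 = 10.5 kHz.
93 kHz mod fs = 9 kHz.
9 kHz ≤ fs/2 = 10.5 kHz, appears at 9 kHz.
56.5 kHz mod fs = 14.5 kHz.
14.5 kHz > fs/2 = 10.5 kHz, folds to fs − 14.5 kHz = 6.5 kHz.
6.5 kHz ≤ fs/2 = 10.5 kHz, passes unchanged.
39 kHz mod fs = 18 kHz.
18 kHz > fs/2 = 10.5 kHz, folds to fs − 18 kHz = 3 kHz.
Distinct values: {3 kHz, 6.5 kHz, 9 kHz}.

3 kHz, 6.5 kHz, 9 kHz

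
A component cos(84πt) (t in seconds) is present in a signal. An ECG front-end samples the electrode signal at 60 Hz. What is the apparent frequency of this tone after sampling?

ω = 84π rad/s → f = ω/(2π) = 42 Hz.
42 Hz > fs/2 = 30 Hz, folds to fs − 42 Hz = 18 Hz.

18 Hz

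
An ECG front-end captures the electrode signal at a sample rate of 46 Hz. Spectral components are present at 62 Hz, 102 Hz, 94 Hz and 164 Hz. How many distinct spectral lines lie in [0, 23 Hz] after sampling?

4

fs/2 = 23 Hz.
62 Hz mod fs = 16 Hz.
16 Hz ≤ fs/2 = 23 Hz, appears at 16 Hz.
102 Hz mod fs = 10 Hz.
10 Hz ≤ fs/2 = 23 Hz, appears at 10 Hz.
94 Hz mod fs = 2 Hz.
2 Hz ≤ fs/2 = 23 Hz, appears at 2 Hz.
164 Hz mod fs = 26 Hz.
26 Hz > fs/2 = 23 Hz, folds to fs − 26 Hz = 20 Hz.
Distinct values: {2 Hz, 10 Hz, 16 Hz, 20 Hz} → 4.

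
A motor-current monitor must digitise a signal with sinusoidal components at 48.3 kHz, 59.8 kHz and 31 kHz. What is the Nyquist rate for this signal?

Highest-frequency component: 59.8 kHz.
Nyquist rate = 2 × 59.8 kHz = 119.6 kHz.

119.6 kHz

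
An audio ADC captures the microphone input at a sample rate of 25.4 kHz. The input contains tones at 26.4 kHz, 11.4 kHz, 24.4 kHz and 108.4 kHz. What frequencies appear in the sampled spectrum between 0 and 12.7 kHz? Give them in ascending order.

fs/2 = 12.7 kHz.
26.4 kHz mod fs = 1 kHz.
1 kHz ≤ fs/2 = 12.7 kHz, appears at 1 kHz.
11.4 kHz ≤ fs/2 = 12.7 kHz, passes unchanged.
24.4 kHz > fs/2 = 12.7 kHz, folds to fs − 24.4 kHz = 1 kHz.
108.4 kHz mod fs = 6.8 kHz.
6.8 kHz ≤ fs/2 = 12.7 kHz, appears at 6.8 kHz.
Distinct values: {1 kHz, 6.8 kHz, 11.4 kHz}.

1 kHz, 6.8 kHz, 11.4 kHz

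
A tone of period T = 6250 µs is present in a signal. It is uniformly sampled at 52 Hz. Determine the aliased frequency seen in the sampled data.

T = 6250 µs → f = 1/T = 160 Hz.
160 Hz mod fs = 4 Hz.
4 Hz ≤ fs/2 = 26 Hz, appears at 4 Hz.

4 Hz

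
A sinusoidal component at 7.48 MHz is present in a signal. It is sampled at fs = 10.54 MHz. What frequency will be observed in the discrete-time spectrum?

3.06 MHz

7.48 MHz > fs/2 = 5.27 MHz, folds to fs − 7.48 MHz = 3.06 MHz.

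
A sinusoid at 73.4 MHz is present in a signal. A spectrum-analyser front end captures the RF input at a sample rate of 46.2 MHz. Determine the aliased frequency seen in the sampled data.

19 MHz

73.4 MHz mod fs = 27.2 MHz.
27.2 MHz > fs/2 = 23.1 MHz, folds to fs − 27.2 MHz = 19 MHz.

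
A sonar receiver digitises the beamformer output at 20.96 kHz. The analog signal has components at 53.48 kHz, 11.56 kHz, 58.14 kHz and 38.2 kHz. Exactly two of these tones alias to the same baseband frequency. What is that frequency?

9.4 kHz

fs/2 = 10.48 kHz.
53.48 kHz mod fs = 11.56 kHz.
11.56 kHz > fs/2 = 10.48 kHz, folds to fs − 11.56 kHz = 9.4 kHz.
11.56 kHz > fs/2 = 10.48 kHz, folds to fs − 11.56 kHz = 9.4 kHz.
58.14 kHz mod fs = 16.22 kHz.
16.22 kHz > fs/2 = 10.48 kHz, folds to fs − 16.22 kHz = 4.74 kHz.
38.2 kHz mod fs = 17.24 kHz.
17.24 kHz > fs/2 = 10.48 kHz, folds to fs − 17.24 kHz = 3.72 kHz.
11.56 kHz and 53.48 kHz both map to 9.4 kHz.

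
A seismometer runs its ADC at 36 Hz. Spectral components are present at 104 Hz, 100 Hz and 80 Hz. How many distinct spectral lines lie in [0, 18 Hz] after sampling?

2

fs/2 = 18 Hz.
104 Hz mod fs = 32 Hz.
32 Hz > fs/2 = 18 Hz, folds to fs − 32 Hz = 4 Hz.
100 Hz mod fs = 28 Hz.
28 Hz > fs/2 = 18 Hz, folds to fs − 28 Hz = 8 Hz.
80 Hz mod fs = 8 Hz.
8 Hz ≤ fs/2 = 18 Hz, appears at 8 Hz.
Distinct values: {4 Hz, 8 Hz} → 2.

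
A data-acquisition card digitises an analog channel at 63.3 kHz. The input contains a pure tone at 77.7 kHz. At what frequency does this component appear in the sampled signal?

77.7 kHz mod fs = 14.4 kHz.
14.4 kHz ≤ fs/2 = 31.65 kHz, appears at 14.4 kHz.

14.4 kHz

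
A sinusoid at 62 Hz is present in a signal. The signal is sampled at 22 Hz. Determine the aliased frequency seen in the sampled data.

4 Hz

62 Hz mod fs = 18 Hz.
18 Hz > fs/2 = 11 Hz, folds to fs − 18 Hz = 4 Hz.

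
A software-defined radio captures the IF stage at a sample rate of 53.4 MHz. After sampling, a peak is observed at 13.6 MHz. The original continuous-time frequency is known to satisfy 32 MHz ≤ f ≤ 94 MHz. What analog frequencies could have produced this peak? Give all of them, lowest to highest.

Frequencies that alias to 13.6 MHz are k·fs ± 13.6 MHz for integer k ≥ 0.
k=0: 13.6 MHz.
k=1: 39.8 MHz, 67 MHz.
k=2: 93.2 MHz, 120.4 MHz.
k=3: 146.6 MHz, 173.8 MHz.
Within [32 MHz, 94 MHz]: 39.8 MHz, 67 MHz, 93.2 MHz.

39.8 MHz, 67 MHz, 93.2 MHz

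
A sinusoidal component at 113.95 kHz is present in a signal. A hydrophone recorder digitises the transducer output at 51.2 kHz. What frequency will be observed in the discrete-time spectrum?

11.55 kHz

113.95 kHz mod fs = 11.55 kHz.
11.55 kHz ≤ fs/2 = 25.6 kHz, appears at 11.55 kHz.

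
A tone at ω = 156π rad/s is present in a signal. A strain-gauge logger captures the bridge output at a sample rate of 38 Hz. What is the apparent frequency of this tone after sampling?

2 Hz

ω = 156π rad/s → f = ω/(2π) = 78 Hz.
78 Hz mod fs = 2 Hz.
2 Hz ≤ fs/2 = 19 Hz, appears at 2 Hz.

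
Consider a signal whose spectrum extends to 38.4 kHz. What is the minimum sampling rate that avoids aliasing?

Nyquist rate = 2 × 38.4 kHz = 76.8 kHz.

76.8 kHz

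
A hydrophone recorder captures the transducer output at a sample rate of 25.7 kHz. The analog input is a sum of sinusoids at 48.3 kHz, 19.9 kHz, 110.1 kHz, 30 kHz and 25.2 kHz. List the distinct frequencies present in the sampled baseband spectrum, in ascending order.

0.5 kHz, 3.1 kHz, 4.3 kHz, 5.8 kHz, 7.3 kHz

fs/2 = 12.85 kHz.
48.3 kHz mod fs = 22.6 kHz.
22.6 kHz > fs/2 = 12.85 kHz, folds to fs − 22.6 kHz = 3.1 kHz.
19.9 kHz > fs/2 = 12.85 kHz, folds to fs − 19.9 kHz = 5.8 kHz.
110.1 kHz mod fs = 7.3 kHz.
7.3 kHz ≤ fs/2 = 12.85 kHz, appears at 7.3 kHz.
30 kHz mod fs = 4.3 kHz.
4.3 kHz ≤ fs/2 = 12.85 kHz, appears at 4.3 kHz.
25.2 kHz > fs/2 = 12.85 kHz, folds to fs − 25.2 kHz = 0.5 kHz.
Distinct values: {0.5 kHz, 3.1 kHz, 4.3 kHz, 5.8 kHz, 7.3 kHz}.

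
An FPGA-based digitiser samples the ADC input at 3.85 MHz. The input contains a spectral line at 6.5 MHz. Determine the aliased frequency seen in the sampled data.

6.5 MHz mod fs = 2.65 MHz.
2.65 MHz > fs/2 = 1.925 MHz, folds to fs − 2.65 MHz = 1.2 MHz.

1.2 MHz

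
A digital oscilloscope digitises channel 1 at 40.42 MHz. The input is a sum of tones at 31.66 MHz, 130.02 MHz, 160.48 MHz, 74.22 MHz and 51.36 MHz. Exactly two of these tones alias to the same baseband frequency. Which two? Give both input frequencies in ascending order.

fs/2 = 20.21 MHz.
31.66 MHz > fs/2 = 20.21 MHz, folds to fs − 31.66 MHz = 8.76 MHz.
130.02 MHz mod fs = 8.76 MHz.
8.76 MHz ≤ fs/2 = 20.21 MHz, appears at 8.76 MHz.
160.48 MHz mod fs = 39.22 MHz.
39.22 MHz > fs/2 = 20.21 MHz, folds to fs − 39.22 MHz = 1.2 MHz.
74.22 MHz mod fs = 33.8 MHz.
33.8 MHz > fs/2 = 20.21 MHz, folds to fs − 33.8 MHz = 6.62 MHz.
51.36 MHz mod fs = 10.94 MHz.
10.94 MHz ≤ fs/2 = 20.21 MHz, appears at 10.94 MHz.
31.66 MHz and 130.02 MHz both map to 8.76 MHz.

31.66 MHz, 130.02 MHz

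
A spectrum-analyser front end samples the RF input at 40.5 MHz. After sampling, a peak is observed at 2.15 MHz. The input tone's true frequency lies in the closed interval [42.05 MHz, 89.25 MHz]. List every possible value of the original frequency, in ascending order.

Frequencies that alias to 2.15 MHz are k·fs ± 2.15 MHz for integer k ≥ 0.
k=0: 2.15 MHz.
k=1: 38.35 MHz, 42.65 MHz.
k=2: 78.85 MHz, 83.15 MHz.
k=3: 119.35 MHz, 123.65 MHz.
Within [42.05 MHz, 89.25 MHz]: 42.65 MHz, 78.85 MHz, 83.15 MHz.

42.65 MHz, 78.85 MHz, 83.15 MHz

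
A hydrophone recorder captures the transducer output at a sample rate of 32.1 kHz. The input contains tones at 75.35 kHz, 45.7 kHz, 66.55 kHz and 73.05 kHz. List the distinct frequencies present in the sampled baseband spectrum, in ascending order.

fs/2 = 16.05 kHz.
75.35 kHz mod fs = 11.15 kHz.
11.15 kHz ≤ fs/2 = 16.05 kHz, appears at 11.15 kHz.
45.7 kHz mod fs = 13.6 kHz.
13.6 kHz ≤ fs/2 = 16.05 kHz, appears at 13.6 kHz.
66.55 kHz mod fs = 2.35 kHz.
2.35 kHz ≤ fs/2 = 16.05 kHz, appears at 2.35 kHz.
73.05 kHz mod fs = 8.85 kHz.
8.85 kHz ≤ fs/2 = 16.05 kHz, appears at 8.85 kHz.
Distinct values: {2.35 kHz, 8.85 kHz, 11.15 kHz, 13.6 kHz}.

2.35 kHz, 8.85 kHz, 11.15 kHz, 13.6 kHz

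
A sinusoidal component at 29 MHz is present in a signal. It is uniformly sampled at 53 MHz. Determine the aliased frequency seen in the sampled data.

29 MHz > fs/2 = 26.5 MHz, folds to fs − 29 MHz = 24 MHz.

24 MHz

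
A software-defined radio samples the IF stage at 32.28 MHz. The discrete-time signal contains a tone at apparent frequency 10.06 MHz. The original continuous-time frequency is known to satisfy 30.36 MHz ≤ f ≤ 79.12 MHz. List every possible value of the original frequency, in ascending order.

42.34 MHz, 54.5 MHz, 74.62 MHz

Frequencies that alias to 10.06 MHz are k·fs ± 10.06 MHz for integer k ≥ 0.
k=0: 10.06 MHz.
k=1: 22.22 MHz, 42.34 MHz.
k=2: 54.5 MHz, 74.62 MHz.
k=3: 86.78 MHz, 106.9 MHz.
Within [30.36 MHz, 79.12 MHz]: 42.34 MHz, 54.5 MHz, 74.62 MHz.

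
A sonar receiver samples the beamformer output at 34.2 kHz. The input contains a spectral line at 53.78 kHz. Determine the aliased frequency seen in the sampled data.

53.78 kHz mod fs = 19.58 kHz.
19.58 kHz > fs/2 = 17.1 kHz, folds to fs − 19.58 kHz = 14.62 kHz.

14.62 kHz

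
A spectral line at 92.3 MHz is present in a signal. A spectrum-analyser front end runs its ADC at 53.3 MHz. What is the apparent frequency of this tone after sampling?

14.3 MHz

92.3 MHz mod fs = 39 MHz.
39 MHz > fs/2 = 26.65 MHz, folds to fs − 39 MHz = 14.3 MHz.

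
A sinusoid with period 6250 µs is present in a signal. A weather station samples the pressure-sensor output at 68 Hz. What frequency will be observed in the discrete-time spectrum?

24 Hz

T = 6250 µs → f = 1/T = 160 Hz.
160 Hz mod fs = 24 Hz.
24 Hz ≤ fs/2 = 34 Hz, appears at 24 Hz.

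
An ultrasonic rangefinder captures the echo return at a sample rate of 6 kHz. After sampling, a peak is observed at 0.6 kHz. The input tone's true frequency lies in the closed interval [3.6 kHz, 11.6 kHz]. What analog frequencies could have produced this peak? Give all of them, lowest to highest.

Frequencies that alias to 0.6 kHz are k·fs ± 0.6 kHz for integer k ≥ 0.
k=0: 0.6 kHz.
k=1: 5.4 kHz, 6.6 kHz.
k=2: 11.4 kHz, 12.6 kHz.
k=3: 17.4 kHz, 18.6 kHz.
Within [3.6 kHz, 11.6 kHz]: 5.4 kHz, 6.6 kHz, 11.4 kHz.

5.4 kHz, 6.6 kHz, 11.4 kHz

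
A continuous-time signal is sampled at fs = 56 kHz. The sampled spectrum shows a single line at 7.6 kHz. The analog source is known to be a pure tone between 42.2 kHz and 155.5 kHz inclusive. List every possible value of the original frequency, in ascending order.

Frequencies that alias to 7.6 kHz are k·fs ± 7.6 kHz for integer k ≥ 0.
k=0: 7.6 kHz.
k=1: 48.4 kHz, 63.6 kHz.
k=2: 104.4 kHz, 119.6 kHz.
k=3: 160.4 kHz, 175.6 kHz.
Within [42.2 kHz, 155.5 kHz]: 48.4 kHz, 63.6 kHz, 104.4 kHz, 119.6 kHz.

48.4 kHz, 63.6 kHz, 104.4 kHz, 119.6 kHz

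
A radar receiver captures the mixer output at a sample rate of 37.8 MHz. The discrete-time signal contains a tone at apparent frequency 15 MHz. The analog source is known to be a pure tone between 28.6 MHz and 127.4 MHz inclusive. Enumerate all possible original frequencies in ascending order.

52.8 MHz, 60.6 MHz, 90.6 MHz, 98.4 MHz

Frequencies that alias to 15 MHz are k·fs ± 15 MHz for integer k ≥ 0.
k=0: 15 MHz.
k=1: 22.8 MHz, 52.8 MHz.
k=2: 60.6 MHz, 90.6 MHz.
k=3: 98.4 MHz, 128.4 MHz.
k=4: 136.2 MHz, 166.2 MHz.
Within [28.6 MHz, 127.4 MHz]: 52.8 MHz, 60.6 MHz, 90.6 MHz, 98.4 MHz.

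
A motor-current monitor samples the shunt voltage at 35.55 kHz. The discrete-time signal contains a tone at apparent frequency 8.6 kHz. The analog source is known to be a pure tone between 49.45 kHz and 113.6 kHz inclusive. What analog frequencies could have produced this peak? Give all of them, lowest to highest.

Frequencies that alias to 8.6 kHz are k·fs ± 8.6 kHz for integer k ≥ 0.
k=0: 8.6 kHz.
k=1: 26.95 kHz, 44.15 kHz.
k=2: 62.5 kHz, 79.7 kHz.
k=3: 98.05 kHz, 115.25 kHz.
k=4: 133.6 kHz, 150.8 kHz.
Within [49.45 kHz, 113.6 kHz]: 62.5 kHz, 79.7 kHz, 98.05 kHz.

62.5 kHz, 79.7 kHz, 98.05 kHz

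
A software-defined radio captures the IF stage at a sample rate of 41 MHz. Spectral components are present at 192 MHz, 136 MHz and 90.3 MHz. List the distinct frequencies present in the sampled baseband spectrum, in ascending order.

8.3 MHz, 13 MHz

fs/2 = 20.5 MHz.
192 MHz mod fs = 28 MHz.
28 MHz > fs/2 = 20.5 MHz, folds to fs − 28 MHz = 13 MHz.
136 MHz mod fs = 13 MHz.
13 MHz ≤ fs/2 = 20.5 MHz, appears at 13 MHz.
90.3 MHz mod fs = 8.3 MHz.
8.3 MHz ≤ fs/2 = 20.5 MHz, appears at 8.3 MHz.
Distinct values: {8.3 MHz, 13 MHz}.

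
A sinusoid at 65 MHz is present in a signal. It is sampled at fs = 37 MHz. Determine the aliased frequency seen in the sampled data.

9 MHz

65 MHz mod fs = 28 MHz.
28 MHz > fs/2 = 18.5 MHz, folds to fs − 28 MHz = 9 MHz.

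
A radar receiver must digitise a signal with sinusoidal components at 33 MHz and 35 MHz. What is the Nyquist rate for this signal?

70 MHz

Highest-frequency component: 35 MHz.
Nyquist rate = 2 × 35 MHz = 70 MHz.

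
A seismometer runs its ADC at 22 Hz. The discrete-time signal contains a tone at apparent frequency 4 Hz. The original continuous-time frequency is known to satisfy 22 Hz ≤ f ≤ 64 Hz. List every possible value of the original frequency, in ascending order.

Frequencies that alias to 4 Hz are k·fs ± 4 Hz for integer k ≥ 0.
k=0: 4 Hz.
k=1: 18 Hz, 26 Hz.
k=2: 40 Hz, 48 Hz.
k=3: 62 Hz, 70 Hz.
k=4: 84 Hz, 92 Hz.
Within [22 Hz, 64 Hz]: 26 Hz, 40 Hz, 48 Hz, 62 Hz.

26 Hz, 40 Hz, 48 Hz, 62 Hz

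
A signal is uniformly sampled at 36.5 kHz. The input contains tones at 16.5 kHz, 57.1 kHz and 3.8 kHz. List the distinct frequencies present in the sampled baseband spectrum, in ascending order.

3.8 kHz, 15.9 kHz, 16.5 kHz

fs/2 = 18.25 kHz.
16.5 kHz ≤ fs/2 = 18.25 kHz, passes unchanged.
57.1 kHz mod fs = 20.6 kHz.
20.6 kHz > fs/2 = 18.25 kHz, folds to fs − 20.6 kHz = 15.9 kHz.
3.8 kHz ≤ fs/2 = 18.25 kHz, passes unchanged.
Distinct values: {3.8 kHz, 15.9 kHz, 16.5 kHz}.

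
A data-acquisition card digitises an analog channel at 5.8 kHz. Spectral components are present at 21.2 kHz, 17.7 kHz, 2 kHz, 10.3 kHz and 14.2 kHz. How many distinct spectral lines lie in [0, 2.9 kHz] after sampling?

4

fs/2 = 2.9 kHz.
21.2 kHz mod fs = 3.8 kHz.
3.8 kHz > fs/2 = 2.9 kHz, folds to fs − 3.8 kHz = 2 kHz.
17.7 kHz mod fs = 0.3 kHz.
0.3 kHz ≤ fs/2 = 2.9 kHz, appears at 0.3 kHz.
2 kHz ≤ fs/2 = 2.9 kHz, passes unchanged.
10.3 kHz mod fs = 4.5 kHz.
4.5 kHz > fs/2 = 2.9 kHz, folds to fs − 4.5 kHz = 1.3 kHz.
14.2 kHz mod fs = 2.6 kHz.
2.6 kHz ≤ fs/2 = 2.9 kHz, appears at 2.6 kHz.
Distinct values: {0.3 kHz, 1.3 kHz, 2 kHz, 2.6 kHz} → 4.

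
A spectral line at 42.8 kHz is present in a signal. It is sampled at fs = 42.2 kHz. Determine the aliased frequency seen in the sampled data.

42.8 kHz mod fs = 0.6 kHz.
0.6 kHz ≤ fs/2 = 21.1 kHz, appears at 0.6 kHz.

0.6 kHz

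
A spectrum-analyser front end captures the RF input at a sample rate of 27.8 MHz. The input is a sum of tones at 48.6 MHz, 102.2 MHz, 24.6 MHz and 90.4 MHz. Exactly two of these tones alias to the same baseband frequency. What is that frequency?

7 MHz

fs/2 = 13.9 MHz.
48.6 MHz mod fs = 20.8 MHz.
20.8 MHz > fs/2 = 13.9 MHz, folds to fs − 20.8 MHz = 7 MHz.
102.2 MHz mod fs = 18.8 MHz.
18.8 MHz > fs/2 = 13.9 MHz, folds to fs − 18.8 MHz = 9 MHz.
24.6 MHz > fs/2 = 13.9 MHz, folds to fs − 24.6 MHz = 3.2 MHz.
90.4 MHz mod fs = 7 MHz.
7 MHz ≤ fs/2 = 13.9 MHz, appears at 7 MHz.
48.6 MHz and 90.4 MHz both map to 7 MHz.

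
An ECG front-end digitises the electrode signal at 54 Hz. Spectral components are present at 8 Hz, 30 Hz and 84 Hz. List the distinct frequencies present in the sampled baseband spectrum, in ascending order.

fs/2 = 27 Hz.
8 Hz ≤ fs/2 = 27 Hz, passes unchanged.
30 Hz > fs/2 = 27 Hz, folds to fs − 30 Hz = 24 Hz.
84 Hz mod fs = 30 Hz.
30 Hz > fs/2 = 27 Hz, folds to fs − 30 Hz = 24 Hz.
Distinct values: {8 Hz, 24 Hz}.

8 Hz, 24 Hz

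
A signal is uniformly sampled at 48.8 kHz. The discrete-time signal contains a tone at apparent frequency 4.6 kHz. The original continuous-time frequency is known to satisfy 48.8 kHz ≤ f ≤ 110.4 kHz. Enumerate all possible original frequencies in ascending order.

Frequencies that alias to 4.6 kHz are k·fs ± 4.6 kHz for integer k ≥ 0.
k=0: 4.6 kHz.
k=1: 44.2 kHz, 53.4 kHz.
k=2: 93 kHz, 102.2 kHz.
k=3: 141.8 kHz, 151 kHz.
Within [48.8 kHz, 110.4 kHz]: 53.4 kHz, 93 kHz, 102.2 kHz.

53.4 kHz, 93 kHz, 102.2 kHz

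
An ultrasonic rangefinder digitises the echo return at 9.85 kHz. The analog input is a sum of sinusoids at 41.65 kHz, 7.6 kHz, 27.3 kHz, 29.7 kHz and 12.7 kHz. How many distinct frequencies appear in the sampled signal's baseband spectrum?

fs/2 = 4.925 kHz.
41.65 kHz mod fs = 2.25 kHz.
2.25 kHz ≤ fs/2 = 4.925 kHz, appears at 2.25 kHz.
7.6 kHz > fs/2 = 4.925 kHz, folds to fs − 7.6 kHz = 2.25 kHz.
27.3 kHz mod fs = 7.6 kHz.
7.6 kHz > fs/2 = 4.925 kHz, folds to fs − 7.6 kHz = 2.25 kHz.
29.7 kHz mod fs = 0.15 kHz.
0.15 kHz ≤ fs/2 = 4.925 kHz, appears at 0.15 kHz.
12.7 kHz mod fs = 2.85 kHz.
2.85 kHz ≤ fs/2 = 4.925 kHz, appears at 2.85 kHz.
Distinct values: {0.15 kHz, 2.25 kHz, 2.85 kHz} → 3.

3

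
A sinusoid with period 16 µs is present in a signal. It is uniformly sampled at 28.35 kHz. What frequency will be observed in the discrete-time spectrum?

5.8 kHz

T = 16 µs → f = 1/T = 62.5 kHz.
62.5 kHz mod fs = 5.8 kHz.
5.8 kHz ≤ fs/2 = 14.175 kHz, appears at 5.8 kHz.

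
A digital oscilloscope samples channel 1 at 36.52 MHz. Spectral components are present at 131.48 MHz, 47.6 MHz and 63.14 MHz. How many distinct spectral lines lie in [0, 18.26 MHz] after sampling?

fs/2 = 18.26 MHz.
131.48 MHz mod fs = 21.92 MHz.
21.92 MHz > fs/2 = 18.26 MHz, folds to fs − 21.92 MHz = 14.6 MHz.
47.6 MHz mod fs = 11.08 MHz.
11.08 MHz ≤ fs/2 = 18.26 MHz, appears at 11.08 MHz.
63.14 MHz mod fs = 26.62 MHz.
26.62 MHz > fs/2 = 18.26 MHz, folds to fs − 26.62 MHz = 9.9 MHz.
Distinct values: {9.9 MHz, 11.08 MHz, 14.6 MHz} → 3.

3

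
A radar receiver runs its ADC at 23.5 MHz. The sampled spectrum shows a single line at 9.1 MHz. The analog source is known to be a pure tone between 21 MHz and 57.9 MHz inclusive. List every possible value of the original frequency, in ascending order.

32.6 MHz, 37.9 MHz, 56.1 MHz

Frequencies that alias to 9.1 MHz are k·fs ± 9.1 MHz for integer k ≥ 0.
k=0: 9.1 MHz.
k=1: 14.4 MHz, 32.6 MHz.
k=2: 37.9 MHz, 56.1 MHz.
k=3: 61.4 MHz, 79.6 MHz.
Within [21 MHz, 57.9 MHz]: 32.6 MHz, 37.9 MHz, 56.1 MHz.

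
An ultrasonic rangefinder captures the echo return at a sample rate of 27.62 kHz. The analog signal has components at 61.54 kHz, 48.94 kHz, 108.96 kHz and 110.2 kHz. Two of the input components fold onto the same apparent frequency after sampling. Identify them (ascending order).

fs/2 = 13.81 kHz.
61.54 kHz mod fs = 6.3 kHz.
6.3 kHz ≤ fs/2 = 13.81 kHz, appears at 6.3 kHz.
48.94 kHz mod fs = 21.32 kHz.
21.32 kHz > fs/2 = 13.81 kHz, folds to fs − 21.32 kHz = 6.3 kHz.
108.96 kHz mod fs = 26.1 kHz.
26.1 kHz > fs/2 = 13.81 kHz, folds to fs − 26.1 kHz = 1.52 kHz.
110.2 kHz mod fs = 27.34 kHz.
27.34 kHz > fs/2 = 13.81 kHz, folds to fs − 27.34 kHz = 0.28 kHz.
48.94 kHz and 61.54 kHz both map to 6.3 kHz.

48.94 kHz, 61.54 kHz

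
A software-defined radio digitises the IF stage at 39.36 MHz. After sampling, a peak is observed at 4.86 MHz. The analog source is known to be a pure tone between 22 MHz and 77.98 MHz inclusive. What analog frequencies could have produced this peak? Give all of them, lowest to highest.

34.5 MHz, 44.22 MHz, 73.86 MHz

Frequencies that alias to 4.86 MHz are k·fs ± 4.86 MHz for integer k ≥ 0.
k=0: 4.86 MHz.
k=1: 34.5 MHz, 44.22 MHz.
k=2: 73.86 MHz, 83.58 MHz.
k=3: 113.22 MHz, 122.94 MHz.
Within [22 MHz, 77.98 MHz]: 34.5 MHz, 44.22 MHz, 73.86 MHz.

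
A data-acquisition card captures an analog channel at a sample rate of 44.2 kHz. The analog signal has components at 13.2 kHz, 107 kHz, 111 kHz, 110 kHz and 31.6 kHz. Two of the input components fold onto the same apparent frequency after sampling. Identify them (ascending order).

fs/2 = 22.1 kHz.
13.2 kHz ≤ fs/2 = 22.1 kHz, passes unchanged.
107 kHz mod fs = 18.6 kHz.
18.6 kHz ≤ fs/2 = 22.1 kHz, appears at 18.6 kHz.
111 kHz mod fs = 22.6 kHz.
22.6 kHz > fs/2 = 22.1 kHz, folds to fs − 22.6 kHz = 21.6 kHz.
110 kHz mod fs = 21.6 kHz.
21.6 kHz ≤ fs/2 = 22.1 kHz, appears at 21.6 kHz.
31.6 kHz > fs/2 = 22.1 kHz, folds to fs − 31.6 kHz = 12.6 kHz.
110 kHz and 111 kHz both map to 21.6 kHz.

110 kHz, 111 kHz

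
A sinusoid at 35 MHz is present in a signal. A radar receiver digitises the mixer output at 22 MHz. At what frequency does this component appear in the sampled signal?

9 MHz

35 MHz mod fs = 13 MHz.
13 MHz > fs/2 = 11 MHz, folds to fs − 13 MHz = 9 MHz.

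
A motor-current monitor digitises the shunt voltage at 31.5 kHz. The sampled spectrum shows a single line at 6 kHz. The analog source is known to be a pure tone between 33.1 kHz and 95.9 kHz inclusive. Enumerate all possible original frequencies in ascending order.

37.5 kHz, 57 kHz, 69 kHz, 88.5 kHz

Frequencies that alias to 6 kHz are k·fs ± 6 kHz for integer k ≥ 0.
k=0: 6 kHz.
k=1: 25.5 kHz, 37.5 kHz.
k=2: 57 kHz, 69 kHz.
k=3: 88.5 kHz, 100.5 kHz.
k=4: 120 kHz, 132 kHz.
Within [33.1 kHz, 95.9 kHz]: 37.5 kHz, 57 kHz, 69 kHz, 88.5 kHz.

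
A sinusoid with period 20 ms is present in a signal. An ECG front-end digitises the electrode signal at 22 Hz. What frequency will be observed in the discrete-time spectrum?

6 Hz

T = 20 ms → f = 1/T = 50 Hz.
50 Hz mod fs = 6 Hz.
6 Hz ≤ fs/2 = 11 Hz, appears at 6 Hz.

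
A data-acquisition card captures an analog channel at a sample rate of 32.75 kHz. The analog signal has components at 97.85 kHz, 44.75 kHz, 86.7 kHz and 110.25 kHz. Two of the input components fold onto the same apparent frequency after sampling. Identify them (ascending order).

fs/2 = 16.375 kHz.
97.85 kHz mod fs = 32.35 kHz.
32.35 kHz > fs/2 = 16.375 kHz, folds to fs − 32.35 kHz = 0.4 kHz.
44.75 kHz mod fs = 12 kHz.
12 kHz ≤ fs/2 = 16.375 kHz, appears at 12 kHz.
86.7 kHz mod fs = 21.2 kHz.
21.2 kHz > fs/2 = 16.375 kHz, folds to fs − 21.2 kHz = 11.55 kHz.
110.25 kHz mod fs = 12 kHz.
12 kHz ≤ fs/2 = 16.375 kHz, appears at 12 kHz.
44.75 kHz and 110.25 kHz both map to 12 kHz.

44.75 kHz, 110.25 kHz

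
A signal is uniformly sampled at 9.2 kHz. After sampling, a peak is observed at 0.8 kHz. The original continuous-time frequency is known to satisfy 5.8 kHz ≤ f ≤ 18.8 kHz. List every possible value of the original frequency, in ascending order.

Frequencies that alias to 0.8 kHz are k·fs ± 0.8 kHz for integer k ≥ 0.
k=0: 0.8 kHz.
k=1: 8.4 kHz, 10 kHz.
k=2: 17.6 kHz, 19.2 kHz.
k=3: 26.8 kHz, 28.4 kHz.
Within [5.8 kHz, 18.8 kHz]: 8.4 kHz, 10 kHz, 17.6 kHz.

8.4 kHz, 10 kHz, 17.6 kHz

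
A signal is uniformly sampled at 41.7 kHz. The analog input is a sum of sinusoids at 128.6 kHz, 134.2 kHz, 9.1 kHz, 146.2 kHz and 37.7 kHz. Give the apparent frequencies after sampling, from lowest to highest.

3.5 kHz, 4 kHz, 9.1 kHz, 20.6 kHz

fs/2 = 20.85 kHz.
128.6 kHz mod fs = 3.5 kHz.
3.5 kHz ≤ fs/2 = 20.85 kHz, appears at 3.5 kHz.
134.2 kHz mod fs = 9.1 kHz.
9.1 kHz ≤ fs/2 = 20.85 kHz, appears at 9.1 kHz.
9.1 kHz ≤ fs/2 = 20.85 kHz, passes unchanged.
146.2 kHz mod fs = 21.1 kHz.
21.1 kHz > fs/2 = 20.85 kHz, folds to fs − 21.1 kHz = 20.6 kHz.
37.7 kHz > fs/2 = 20.85 kHz, folds to fs − 37.7 kHz = 4 kHz.
Distinct values: {3.5 kHz, 4 kHz, 9.1 kHz, 20.6 kHz}.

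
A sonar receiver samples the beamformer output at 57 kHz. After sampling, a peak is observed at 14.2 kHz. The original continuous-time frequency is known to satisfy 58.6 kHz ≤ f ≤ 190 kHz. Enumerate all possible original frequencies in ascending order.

71.2 kHz, 99.8 kHz, 128.2 kHz, 156.8 kHz, 185.2 kHz

Frequencies that alias to 14.2 kHz are k·fs ± 14.2 kHz for integer k ≥ 0.
k=0: 14.2 kHz.
k=1: 42.8 kHz, 71.2 kHz.
k=2: 99.8 kHz, 128.2 kHz.
k=3: 156.8 kHz, 185.2 kHz.
k=4: 213.8 kHz, 242.2 kHz.
Within [58.6 kHz, 190 kHz]: 71.2 kHz, 99.8 kHz, 128.2 kHz, 156.8 kHz, 185.2 kHz.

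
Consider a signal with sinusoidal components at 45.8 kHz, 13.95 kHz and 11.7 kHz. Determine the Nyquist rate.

Highest-frequency component: 45.8 kHz.
Nyquist rate = 2 × 45.8 kHz = 91.6 kHz.

91.6 kHz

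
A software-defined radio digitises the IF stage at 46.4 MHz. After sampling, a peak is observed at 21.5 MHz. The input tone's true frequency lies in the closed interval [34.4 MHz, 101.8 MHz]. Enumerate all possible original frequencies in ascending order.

67.9 MHz, 71.3 MHz

Frequencies that alias to 21.5 MHz are k·fs ± 21.5 MHz for integer k ≥ 0.
k=0: 21.5 MHz.
k=1: 24.9 MHz, 67.9 MHz.
k=2: 71.3 MHz, 114.3 MHz.
k=3: 117.7 MHz, 160.7 MHz.
Within [34.4 MHz, 101.8 MHz]: 67.9 MHz, 71.3 MHz.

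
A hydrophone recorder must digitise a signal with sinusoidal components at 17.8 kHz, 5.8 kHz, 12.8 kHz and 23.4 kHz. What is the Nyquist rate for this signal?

Highest-frequency component: 23.4 kHz.
Nyquist rate = 2 × 23.4 kHz = 46.8 kHz.

46.8 kHz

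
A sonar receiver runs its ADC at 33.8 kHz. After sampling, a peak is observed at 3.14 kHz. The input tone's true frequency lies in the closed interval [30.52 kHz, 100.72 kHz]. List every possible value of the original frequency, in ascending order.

Frequencies that alias to 3.14 kHz are k·fs ± 3.14 kHz for integer k ≥ 0.
k=0: 3.14 kHz.
k=1: 30.66 kHz, 36.94 kHz.
k=2: 64.46 kHz, 70.74 kHz.
k=3: 98.26 kHz, 104.54 kHz.
k=4: 132.06 kHz, 138.34 kHz.
Within [30.52 kHz, 100.72 kHz]: 30.66 kHz, 36.94 kHz, 64.46 kHz, 70.74 kHz, 98.26 kHz.

30.66 kHz, 36.94 kHz, 64.46 kHz, 70.74 kHz, 98.26 kHz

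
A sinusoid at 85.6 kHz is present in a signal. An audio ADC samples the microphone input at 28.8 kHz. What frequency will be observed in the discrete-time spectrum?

85.6 kHz mod fs = 28 kHz.
28 kHz > fs/2 = 14.4 kHz, folds to fs − 28 kHz = 0.8 kHz.

0.8 kHz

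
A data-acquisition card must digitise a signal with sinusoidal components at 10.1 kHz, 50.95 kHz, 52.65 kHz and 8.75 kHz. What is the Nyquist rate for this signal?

Highest-frequency component: 52.65 kHz.
Nyquist rate = 2 × 52.65 kHz = 105.3 kHz.

105.3 kHz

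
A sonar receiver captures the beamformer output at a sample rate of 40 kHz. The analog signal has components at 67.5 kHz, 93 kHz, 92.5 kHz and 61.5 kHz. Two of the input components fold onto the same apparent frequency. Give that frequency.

fs/2 = 20 kHz.
67.5 kHz mod fs = 27.5 kHz.
27.5 kHz > fs/2 = 20 kHz, folds to fs − 27.5 kHz = 12.5 kHz.
93 kHz mod fs = 13 kHz.
13 kHz ≤ fs/2 = 20 kHz, appears at 13 kHz.
92.5 kHz mod fs = 12.5 kHz.
12.5 kHz ≤ fs/2 = 20 kHz, appears at 12.5 kHz.
61.5 kHz mod fs = 21.5 kHz.
21.5 kHz > fs/2 = 20 kHz, folds to fs − 21.5 kHz = 18.5 kHz.
67.5 kHz and 92.5 kHz both map to 12.5 kHz.

12.5 kHz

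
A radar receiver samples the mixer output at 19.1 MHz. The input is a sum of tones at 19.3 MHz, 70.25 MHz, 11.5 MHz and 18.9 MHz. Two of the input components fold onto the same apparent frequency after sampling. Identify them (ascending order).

fs/2 = 9.55 MHz.
19.3 MHz mod fs = 0.2 MHz.
0.2 MHz ≤ fs/2 = 9.55 MHz, appears at 0.2 MHz.
70.25 MHz mod fs = 12.95 MHz.
12.95 MHz > fs/2 = 9.55 MHz, folds to fs − 12.95 MHz = 6.15 MHz.
11.5 MHz > fs/2 = 9.55 MHz, folds to fs − 11.5 MHz = 7.6 MHz.
18.9 MHz > fs/2 = 9.55 MHz, folds to fs − 18.9 MHz = 0.2 MHz.
18.9 MHz and 19.3 MHz both map to 0.2 MHz.

18.9 MHz, 19.3 MHz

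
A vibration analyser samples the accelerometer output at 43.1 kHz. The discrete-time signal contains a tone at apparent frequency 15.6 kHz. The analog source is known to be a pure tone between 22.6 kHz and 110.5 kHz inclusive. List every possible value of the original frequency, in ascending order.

27.5 kHz, 58.7 kHz, 70.6 kHz, 101.8 kHz

Frequencies that alias to 15.6 kHz are k·fs ± 15.6 kHz for integer k ≥ 0.
k=0: 15.6 kHz.
k=1: 27.5 kHz, 58.7 kHz.
k=2: 70.6 kHz, 101.8 kHz.
k=3: 113.7 kHz, 144.9 kHz.
Within [22.6 kHz, 110.5 kHz]: 27.5 kHz, 58.7 kHz, 70.6 kHz, 101.8 kHz.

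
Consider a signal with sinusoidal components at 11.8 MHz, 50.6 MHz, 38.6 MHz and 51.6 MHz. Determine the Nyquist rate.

Highest-frequency component: 51.6 MHz.
Nyquist rate = 2 × 51.6 MHz = 103.2 MHz.

103.2 MHz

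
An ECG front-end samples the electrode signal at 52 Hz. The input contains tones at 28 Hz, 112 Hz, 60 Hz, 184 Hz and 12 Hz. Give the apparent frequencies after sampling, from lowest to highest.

fs/2 = 26 Hz.
28 Hz > fs/2 = 26 Hz, folds to fs − 28 Hz = 24 Hz.
112 Hz mod fs = 8 Hz.
8 Hz ≤ fs/2 = 26 Hz, appears at 8 Hz.
60 Hz mod fs = 8 Hz.
8 Hz ≤ fs/2 = 26 Hz, appears at 8 Hz.
184 Hz mod fs = 28 Hz.
28 Hz > fs/2 = 26 Hz, folds to fs − 28 Hz = 24 Hz.
12 Hz ≤ fs/2 = 26 Hz, passes unchanged.
Distinct values: {8 Hz, 12 Hz, 24 Hz}.

8 Hz, 12 Hz, 24 Hz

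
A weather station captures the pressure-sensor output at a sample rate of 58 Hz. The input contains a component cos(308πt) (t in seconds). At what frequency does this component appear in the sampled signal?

20 Hz

ω = 308π rad/s → f = ω/(2π) = 154 Hz.
154 Hz mod fs = 38 Hz.
38 Hz > fs/2 = 29 Hz, folds to fs − 38 Hz = 20 Hz.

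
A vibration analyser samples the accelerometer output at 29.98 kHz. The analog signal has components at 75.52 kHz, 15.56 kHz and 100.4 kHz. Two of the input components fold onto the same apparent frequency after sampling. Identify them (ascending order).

15.56 kHz, 75.52 kHz

fs/2 = 14.99 kHz.
75.52 kHz mod fs = 15.56 kHz.
15.56 kHz > fs/2 = 14.99 kHz, folds to fs − 15.56 kHz = 14.42 kHz.
15.56 kHz > fs/2 = 14.99 kHz, folds to fs − 15.56 kHz = 14.42 kHz.
100.4 kHz mod fs = 10.46 kHz.
10.46 kHz ≤ fs/2 = 14.99 kHz, appears at 10.46 kHz.
15.56 kHz and 75.52 kHz both map to 14.42 kHz.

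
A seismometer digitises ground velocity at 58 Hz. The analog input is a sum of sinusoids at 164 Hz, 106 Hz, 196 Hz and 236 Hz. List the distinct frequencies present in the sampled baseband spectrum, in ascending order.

fs/2 = 29 Hz.
164 Hz mod fs = 48 Hz.
48 Hz > fs/2 = 29 Hz, folds to fs − 48 Hz = 10 Hz.
106 Hz mod fs = 48 Hz.
48 Hz > fs/2 = 29 Hz, folds to fs − 48 Hz = 10 Hz.
196 Hz mod fs = 22 Hz.
22 Hz ≤ fs/2 = 29 Hz, appears at 22 Hz.
236 Hz mod fs = 4 Hz.
4 Hz ≤ fs/2 = 29 Hz, appears at 4 Hz.
Distinct values: {4 Hz, 10 Hz, 22 Hz}.

4 Hz, 10 Hz, 22 Hz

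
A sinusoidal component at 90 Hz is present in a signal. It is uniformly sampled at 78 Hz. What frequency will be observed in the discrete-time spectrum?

12 Hz

90 Hz mod fs = 12 Hz.
12 Hz ≤ fs/2 = 39 Hz, appears at 12 Hz.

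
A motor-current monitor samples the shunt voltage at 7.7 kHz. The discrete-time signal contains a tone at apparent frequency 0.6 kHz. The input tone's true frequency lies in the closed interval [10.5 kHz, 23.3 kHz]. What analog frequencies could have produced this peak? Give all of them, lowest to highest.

14.8 kHz, 16 kHz, 22.5 kHz

Frequencies that alias to 0.6 kHz are k·fs ± 0.6 kHz for integer k ≥ 0.
k=0: 0.6 kHz.
k=1: 7.1 kHz, 8.3 kHz.
k=2: 14.8 kHz, 16 kHz.
k=3: 22.5 kHz, 23.7 kHz.
k=4: 30.2 kHz, 31.4 kHz.
Within [10.5 kHz, 23.3 kHz]: 14.8 kHz, 16 kHz, 22.5 kHz.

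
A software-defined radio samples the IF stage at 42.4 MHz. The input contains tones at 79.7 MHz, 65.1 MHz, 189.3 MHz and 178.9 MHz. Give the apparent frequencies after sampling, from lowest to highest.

5.1 MHz, 9.3 MHz, 19.7 MHz

fs/2 = 21.2 MHz.
79.7 MHz mod fs = 37.3 MHz.
37.3 MHz > fs/2 = 21.2 MHz, folds to fs − 37.3 MHz = 5.1 MHz.
65.1 MHz mod fs = 22.7 MHz.
22.7 MHz > fs/2 = 21.2 MHz, folds to fs − 22.7 MHz = 19.7 MHz.
189.3 MHz mod fs = 19.7 MHz.
19.7 MHz ≤ fs/2 = 21.2 MHz, appears at 19.7 MHz.
178.9 MHz mod fs = 9.3 MHz.
9.3 MHz ≤ fs/2 = 21.2 MHz, appears at 9.3 MHz.
Distinct values: {5.1 MHz, 9.3 MHz, 19.7 MHz}.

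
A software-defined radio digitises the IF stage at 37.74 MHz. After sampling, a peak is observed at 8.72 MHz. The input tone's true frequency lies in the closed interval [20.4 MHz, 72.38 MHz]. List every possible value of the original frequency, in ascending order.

Frequencies that alias to 8.72 MHz are k·fs ± 8.72 MHz for integer k ≥ 0.
k=0: 8.72 MHz.
k=1: 29.02 MHz, 46.46 MHz.
k=2: 66.76 MHz, 84.2 MHz.
k=3: 104.5 MHz, 121.94 MHz.
Within [20.4 MHz, 72.38 MHz]: 29.02 MHz, 46.46 MHz, 66.76 MHz.

29.02 MHz, 46.46 MHz, 66.76 MHz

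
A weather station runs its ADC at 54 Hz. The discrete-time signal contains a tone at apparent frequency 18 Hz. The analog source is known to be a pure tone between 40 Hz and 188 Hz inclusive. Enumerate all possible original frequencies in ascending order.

72 Hz, 90 Hz, 126 Hz, 144 Hz, 180 Hz

Frequencies that alias to 18 Hz are k·fs ± 18 Hz for integer k ≥ 0.
k=0: 18 Hz.
k=1: 36 Hz, 72 Hz.
k=2: 90 Hz, 126 Hz.
k=3: 144 Hz, 180 Hz.
k=4: 198 Hz, 234 Hz.
Within [40 Hz, 188 Hz]: 72 Hz, 90 Hz, 126 Hz, 144 Hz, 180 Hz.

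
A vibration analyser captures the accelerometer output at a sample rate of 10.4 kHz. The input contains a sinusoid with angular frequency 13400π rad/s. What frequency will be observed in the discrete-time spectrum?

ω = 13400π rad/s → f = ω/(2π) = 6700 Hz = 6.7 kHz.
6.7 kHz > fs/2 = 5.2 kHz, folds to fs − 6.7 kHz = 3.7 kHz.

3.7 kHz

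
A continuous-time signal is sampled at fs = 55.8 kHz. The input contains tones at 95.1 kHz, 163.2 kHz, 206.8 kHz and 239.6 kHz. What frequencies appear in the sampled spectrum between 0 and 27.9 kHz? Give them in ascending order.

fs/2 = 27.9 kHz.
95.1 kHz mod fs = 39.3 kHz.
39.3 kHz > fs/2 = 27.9 kHz, folds to fs − 39.3 kHz = 16.5 kHz.
163.2 kHz mod fs = 51.6 kHz.
51.6 kHz > fs/2 = 27.9 kHz, folds to fs − 51.6 kHz = 4.2 kHz.
206.8 kHz mod fs = 39.4 kHz.
39.4 kHz > fs/2 = 27.9 kHz, folds to fs − 39.4 kHz = 16.4 kHz.
239.6 kHz mod fs = 16.4 kHz.
16.4 kHz ≤ fs/2 = 27.9 kHz, appears at 16.4 kHz.
Distinct values: {4.2 kHz, 16.4 kHz, 16.5 kHz}.

4.2 kHz, 16.4 kHz, 16.5 kHz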